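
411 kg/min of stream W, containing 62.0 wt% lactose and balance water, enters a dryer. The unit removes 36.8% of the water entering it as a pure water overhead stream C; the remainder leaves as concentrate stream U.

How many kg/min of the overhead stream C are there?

57.47 kg/min

water entering = 411×0.380 = 156.18 kg/min; overhead removed = 0.368×156.18 = 57.474 kg/min.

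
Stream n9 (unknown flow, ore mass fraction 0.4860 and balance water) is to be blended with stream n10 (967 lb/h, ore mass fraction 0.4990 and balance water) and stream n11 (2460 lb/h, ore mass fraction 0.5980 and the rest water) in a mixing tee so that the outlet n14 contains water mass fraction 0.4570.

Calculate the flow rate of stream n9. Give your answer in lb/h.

1627 lb/h

Let n9 be the unknown flow. Total out = 3427 + n9.
water balance: 1473.4 + 0.514·n9 = 0.457·(3427 + n9)
(0.514 − 0.457)·n9 = 0.457×3427 − 1473.4 = 92.752
n9 = 92.752 / 0.057 = 1627.2 lb/h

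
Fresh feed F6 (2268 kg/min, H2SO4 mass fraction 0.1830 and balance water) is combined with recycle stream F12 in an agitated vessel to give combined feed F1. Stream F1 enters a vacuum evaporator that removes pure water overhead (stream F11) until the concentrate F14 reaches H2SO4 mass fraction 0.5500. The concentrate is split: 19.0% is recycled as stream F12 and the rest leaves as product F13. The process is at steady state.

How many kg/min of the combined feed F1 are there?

Overall H2SO4 balance (none leaves overhead): H2SO4 in fresh feed = H2SO4 in product, i.e. 2268×0.183 = (1−0.190)·F14·0.550.
F14 = 415.04/(0.550×0.810) = 931.64 kg/min.
Recycle F12 = 0.190×931.64 = 177.01 kg/min.
Combined feed F1 = 2268 + 177.01 = 2445 kg/min.

2445 kg/min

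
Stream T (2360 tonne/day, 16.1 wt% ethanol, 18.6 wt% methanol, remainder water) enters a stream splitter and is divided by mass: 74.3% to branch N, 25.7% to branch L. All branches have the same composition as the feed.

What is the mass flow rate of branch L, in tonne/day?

606.5 tonne/day

Branch L flow = 0.257×2360 = 606.52 tonne/day.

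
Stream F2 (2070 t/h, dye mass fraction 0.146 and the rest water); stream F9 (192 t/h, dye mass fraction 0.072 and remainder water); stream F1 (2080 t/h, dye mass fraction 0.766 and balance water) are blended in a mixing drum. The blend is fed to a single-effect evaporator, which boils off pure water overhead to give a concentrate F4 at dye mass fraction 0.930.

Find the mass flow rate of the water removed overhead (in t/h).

2289 t/h

dye entering = 2070×0.146 + 192×0.072 + 2080×0.766 = 1909.3 t/h.
All dye reports to F4, so F4 = 1909.3/0.930 = 2053 t/h.
Total feed = 4342 t/h; overhead = 4342 − 2053 = 2289 t/h.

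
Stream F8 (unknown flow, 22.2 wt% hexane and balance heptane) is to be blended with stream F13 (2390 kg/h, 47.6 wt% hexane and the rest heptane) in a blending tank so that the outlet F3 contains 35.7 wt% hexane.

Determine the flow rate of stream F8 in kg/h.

2107 kg/h

Let F8 be the unknown flow. Total out = 2390 + F8.
hexane balance: 1137.6 + 0.222·F8 = 0.357·(2390 + F8)
(0.222 − 0.357)·F8 = 0.357×2390 − 1137.6 = -284.41
F8 = -284.41 / -0.135 = 2106.7 kg/h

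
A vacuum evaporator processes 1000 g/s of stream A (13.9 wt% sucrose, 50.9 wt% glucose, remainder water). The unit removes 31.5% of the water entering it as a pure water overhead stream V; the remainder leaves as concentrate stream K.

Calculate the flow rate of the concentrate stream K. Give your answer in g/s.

889.1 g/s

water entering = 1000×0.352 = 352 g/s; overhead removed = 0.315×352 = 110.88 g/s.
Concentrate = 1000 − 110.88 = 889.12 g/s.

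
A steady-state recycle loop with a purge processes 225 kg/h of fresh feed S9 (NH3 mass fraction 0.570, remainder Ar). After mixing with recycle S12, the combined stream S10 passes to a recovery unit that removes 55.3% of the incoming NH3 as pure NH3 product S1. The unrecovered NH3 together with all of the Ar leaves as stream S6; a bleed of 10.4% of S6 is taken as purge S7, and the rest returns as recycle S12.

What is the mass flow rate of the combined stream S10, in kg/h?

1144 kg/h

Ar enters only via S9 and leaves only via the purge: 225×0.430 = 0.104×(Ar in S6), and the recovery unit passes all Ar, so Ar in S10 = Ar in S6 = 930.29 kg/h.
NH3 in S10: m_A = 225×0.570 + (1−0.104)·(1−0.553)·m_A, so m_A = 128.25/0.5995 = 213.93 kg/h.
S10 = 213.93 + 930.29 = 1144.2 kg/h.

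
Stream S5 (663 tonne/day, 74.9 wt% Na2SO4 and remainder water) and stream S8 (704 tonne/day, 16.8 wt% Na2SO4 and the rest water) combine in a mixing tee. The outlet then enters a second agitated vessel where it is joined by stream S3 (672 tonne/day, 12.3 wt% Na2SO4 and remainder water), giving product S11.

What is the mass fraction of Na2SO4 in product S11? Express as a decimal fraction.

Overall, product flow = 2039 tonne/day.
Na2SO4 in = 663×0.749 + 704×0.168 + 672×0.123 = 697.51 tonne/day.
Na2SO4 fraction in S11 = 0.342.

0.342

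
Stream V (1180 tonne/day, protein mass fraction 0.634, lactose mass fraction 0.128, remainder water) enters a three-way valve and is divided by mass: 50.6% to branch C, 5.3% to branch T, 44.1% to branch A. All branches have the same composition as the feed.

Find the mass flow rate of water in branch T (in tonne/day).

14.88 tonne/day

Branch T total = 0.053×1180 = 62.54 tonne/day.
water in T = 0.238×62.54 = 14.885 tonne/day.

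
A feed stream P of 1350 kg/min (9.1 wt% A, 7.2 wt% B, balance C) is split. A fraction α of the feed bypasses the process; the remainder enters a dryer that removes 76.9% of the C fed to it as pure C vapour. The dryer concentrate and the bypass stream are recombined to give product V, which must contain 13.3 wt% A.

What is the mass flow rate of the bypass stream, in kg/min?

687.7 kg/min

All 1350×0.091 = 122.85 kg/min of A reaches V, so V = 122.85/0.133 = 923.68 kg/min and vapour = 426.32 kg/min.
The evaporator receives (1−α)·1350 of feed at 0.837 C and removes 0.769 of that C:
0.769×0.837×(1−α)×1350 = 426.32
(1−α) = 426.32/868.93 = 0.4906;  α = 0.5094.
Bypass flow = 0.5094×1350 = 687.66 kg/min.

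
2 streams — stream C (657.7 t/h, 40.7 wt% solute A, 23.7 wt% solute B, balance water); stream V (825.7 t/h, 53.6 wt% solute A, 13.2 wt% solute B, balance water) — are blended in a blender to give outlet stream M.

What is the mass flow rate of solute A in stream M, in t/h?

solute A out = solute A in = 657.7×0.407 + 825.7×0.536 = 710.26 t/h.

710.3 t/h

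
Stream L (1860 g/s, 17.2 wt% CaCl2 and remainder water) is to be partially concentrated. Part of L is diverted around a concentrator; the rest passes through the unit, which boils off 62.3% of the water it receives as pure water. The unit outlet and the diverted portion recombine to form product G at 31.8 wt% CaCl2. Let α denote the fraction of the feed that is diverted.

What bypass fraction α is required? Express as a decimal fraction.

All 1860×0.172 = 319.92 g/s of CaCl2 reaches G, so G = 319.92/0.318 = 1006 g/s and vapour = 853.96 g/s.
The evaporator receives (1−α)·1860 of feed at 0.828 water and removes 0.623 of that water:
0.623×0.828×(1−α)×1860 = 853.96
(1−α) = 853.96/959.47 = 0.8900;  α = 0.1100.

0.110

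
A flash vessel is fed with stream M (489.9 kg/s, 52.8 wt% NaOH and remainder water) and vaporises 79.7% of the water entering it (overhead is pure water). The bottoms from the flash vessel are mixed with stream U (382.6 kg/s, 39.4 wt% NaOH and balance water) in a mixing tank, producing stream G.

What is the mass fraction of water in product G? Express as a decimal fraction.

0.405

Vapour removed = 0.797×0.472×489.9 = 184.29 kg/s; concentrate = 305.61 kg/s.
water reaching the mixer = 46.94 (from concentrate) + 382.6×0.606 = 278.8 kg/s.
Product flow = 305.61 + 382.6 = 688.21 kg/s; water fraction = 0.405.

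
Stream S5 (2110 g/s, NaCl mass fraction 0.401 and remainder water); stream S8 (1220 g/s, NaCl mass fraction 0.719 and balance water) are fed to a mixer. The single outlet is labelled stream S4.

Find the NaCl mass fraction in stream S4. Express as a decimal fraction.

0.518

Total flow out = 2110 + 1220 = 3330 g/s.
NaCl in = 2110×0.401 + 1220×0.719 = 1723.3 g/s.
NaCl mass fraction in S4 = 1723.3/3330 = 0.518.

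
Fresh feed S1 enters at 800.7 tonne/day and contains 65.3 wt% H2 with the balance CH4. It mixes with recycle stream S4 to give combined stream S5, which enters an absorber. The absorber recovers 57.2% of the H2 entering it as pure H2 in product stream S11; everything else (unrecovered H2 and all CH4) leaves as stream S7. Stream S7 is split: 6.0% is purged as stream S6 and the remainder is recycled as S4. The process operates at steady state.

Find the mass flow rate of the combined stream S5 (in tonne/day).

CH4 enters only via S1 and leaves only via the purge: 800.7×0.347 = 0.060×(CH4 in S7), and the absorber passes all CH4, so CH4 in S5 = CH4 in S7 = 4630.7 tonne/day.
H2 in S5: m_A = 800.7×0.653 + (1−0.060)·(1−0.572)·m_A, so m_A = 522.86/0.5977 = 874.81 tonne/day.
S5 = 874.81 + 4630.7 = 5505.5 tonne/day.

5506 tonne/day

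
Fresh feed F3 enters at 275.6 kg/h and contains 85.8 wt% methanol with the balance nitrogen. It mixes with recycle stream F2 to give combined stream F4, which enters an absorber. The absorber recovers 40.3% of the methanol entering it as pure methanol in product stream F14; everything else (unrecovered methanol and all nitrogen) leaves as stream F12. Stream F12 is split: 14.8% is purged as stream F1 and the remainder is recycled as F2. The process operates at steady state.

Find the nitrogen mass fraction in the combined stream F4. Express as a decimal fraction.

nitrogen enters only via F3 and leaves only via the purge: 275.6×0.142 = 0.148×(nitrogen in F12), and the absorber passes all nitrogen, so nitrogen in F4 = nitrogen in F12 = 264.43 kg/h.
methanol in F4: m_A = 275.6×0.858 + (1−0.148)·(1−0.403)·m_A, so m_A = 236.46/0.4914 = 481.25 kg/h.
F4 = 481.25 + 264.43 = 745.68 kg/h.
nitrogen fraction in F4 = 264.43/745.68 = 0.355.

0.355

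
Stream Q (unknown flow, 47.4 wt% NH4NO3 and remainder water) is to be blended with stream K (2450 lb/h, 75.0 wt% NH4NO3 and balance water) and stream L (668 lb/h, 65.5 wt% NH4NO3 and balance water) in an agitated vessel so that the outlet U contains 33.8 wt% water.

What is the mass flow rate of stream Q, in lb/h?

1122 lb/h

Let Q be the unknown flow. Total out = 3118 + Q.
water balance: 842.96 + 0.526·Q = 0.338·(3118 + Q)
(0.526 − 0.338)·Q = 0.338×3118 − 842.96 = 210.92
Q = 210.92 / 0.188 = 1121.9 lb/h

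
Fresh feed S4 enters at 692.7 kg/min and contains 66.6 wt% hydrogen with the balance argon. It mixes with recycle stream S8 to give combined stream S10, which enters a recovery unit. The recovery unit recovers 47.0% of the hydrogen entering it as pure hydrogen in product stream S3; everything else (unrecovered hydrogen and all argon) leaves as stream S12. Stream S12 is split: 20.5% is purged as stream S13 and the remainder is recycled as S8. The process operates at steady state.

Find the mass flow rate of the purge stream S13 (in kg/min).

argon enters only via S4 and leaves only via the purge: 692.7×0.334 = 0.205×(argon in S12), and the recovery unit passes all argon, so argon in S10 = argon in S12 = 1128.6 kg/min.
hydrogen in S10: m_A = 692.7×0.666 + (1−0.205)·(1−0.470)·m_A, so m_A = 461.34/0.5786 = 797.27 kg/min.
S12 = (1−0.470)×797.27 + 1128.6 = 1551.1 kg/min.
Purge S13 = 0.205×1551.1 = 317.98 kg/min.

318 kg/min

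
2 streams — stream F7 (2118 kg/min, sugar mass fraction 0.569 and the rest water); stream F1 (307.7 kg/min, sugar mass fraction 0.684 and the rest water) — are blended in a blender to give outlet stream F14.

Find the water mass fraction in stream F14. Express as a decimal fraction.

Total flow out = 2118 + 307.7 = 2425.7 kg/min.
water in = 2118×0.431 + 307.7×0.316 = 1010.1 kg/min.
water mass fraction in F14 = 1010.1/2425.7 = 0.416.

0.416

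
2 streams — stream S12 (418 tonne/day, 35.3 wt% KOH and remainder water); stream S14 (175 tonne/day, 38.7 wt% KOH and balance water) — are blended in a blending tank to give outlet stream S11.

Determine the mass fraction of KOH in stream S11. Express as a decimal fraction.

0.363

Total flow out = 418 + 175 = 593 tonne/day.
KOH in = 418×0.353 + 175×0.387 = 215.28 tonne/day.
KOH mass fraction in S11 = 215.28/593 = 0.363.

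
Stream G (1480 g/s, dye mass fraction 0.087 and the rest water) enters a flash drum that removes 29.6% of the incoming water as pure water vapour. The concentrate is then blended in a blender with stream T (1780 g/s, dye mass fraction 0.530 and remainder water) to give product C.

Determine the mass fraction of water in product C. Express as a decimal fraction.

Vapour removed = 0.296×0.913×1480 = 399.97 g/s; concentrate = 1080 g/s.
water reaching the mixer = 951.27 (from concentrate) + 1780×0.470 = 1787.9 g/s.
Product flow = 1080 + 1780 = 2860 g/s; water fraction = 0.625.

0.625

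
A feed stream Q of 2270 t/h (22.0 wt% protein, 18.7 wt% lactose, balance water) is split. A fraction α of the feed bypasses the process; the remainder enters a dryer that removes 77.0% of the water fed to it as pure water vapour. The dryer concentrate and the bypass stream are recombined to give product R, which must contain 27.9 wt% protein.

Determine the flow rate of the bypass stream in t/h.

1219 t/h

All 2270×0.220 = 499.4 t/h of protein reaches R, so R = 499.4/0.279 = 1790 t/h and vapour = 480.04 t/h.
The evaporator receives (1−α)·2270 of feed at 0.593 water and removes 0.770 of that water:
0.770×0.593×(1−α)×2270 = 480.04
(1−α) = 480.04/1036.5 = 0.4631;  α = 0.5369.
Bypass flow = 0.5369×2270 = 1218.7 t/h.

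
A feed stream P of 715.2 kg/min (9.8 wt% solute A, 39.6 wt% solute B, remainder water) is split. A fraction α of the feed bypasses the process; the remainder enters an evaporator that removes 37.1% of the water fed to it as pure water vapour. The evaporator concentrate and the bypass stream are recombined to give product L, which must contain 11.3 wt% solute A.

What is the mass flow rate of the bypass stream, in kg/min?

All 715.2×0.098 = 70.09 kg/min of solute A reaches L, so L = 70.09/0.113 = 620.26 kg/min and vapour = 94.938 kg/min.
The evaporator receives (1−α)·715.2 of feed at 0.506 water and removes 0.371 of that water:
0.371×0.506×(1−α)×715.2 = 94.938
(1−α) = 94.938/134.26 = 0.7071;  α = 0.2929.
Bypass flow = 0.2929×715.2 = 209.47 kg/min.

209.5 kg/min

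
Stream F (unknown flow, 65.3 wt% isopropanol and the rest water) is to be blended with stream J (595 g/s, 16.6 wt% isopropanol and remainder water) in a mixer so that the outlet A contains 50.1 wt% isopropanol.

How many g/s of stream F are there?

1311 g/s

Let F be the unknown flow. Total out = 595 + F.
isopropanol balance: 98.77 + 0.653·F = 0.501·(595 + F)
(0.653 − 0.501)·F = 0.501×595 − 98.77 = 199.33
F = 199.33 / 0.152 = 1311.3 g/s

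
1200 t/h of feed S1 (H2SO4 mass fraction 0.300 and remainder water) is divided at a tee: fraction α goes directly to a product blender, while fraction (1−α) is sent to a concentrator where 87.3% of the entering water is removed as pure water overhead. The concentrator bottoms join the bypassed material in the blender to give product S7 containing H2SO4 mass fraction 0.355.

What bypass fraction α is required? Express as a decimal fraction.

All 1200×0.300 = 360 t/h of H2SO4 reaches S7, so S7 = 360/0.355 = 1014.1 t/h and vapour = 185.92 t/h.
The evaporator receives (1−α)·1200 of feed at 0.700 water and removes 0.873 of that water:
0.873×0.700×(1−α)×1200 = 185.92
(1−α) = 185.92/733.32 = 0.2535;  α = 0.7465.

0.746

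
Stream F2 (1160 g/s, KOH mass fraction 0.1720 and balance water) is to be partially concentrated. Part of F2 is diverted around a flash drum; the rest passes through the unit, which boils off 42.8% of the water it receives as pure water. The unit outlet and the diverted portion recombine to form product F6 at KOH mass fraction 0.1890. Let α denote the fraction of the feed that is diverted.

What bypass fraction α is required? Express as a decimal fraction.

All 1160×0.172 = 199.52 g/s of KOH reaches F6, so F6 = 199.52/0.189 = 1055.7 g/s and vapour = 104.34 g/s.
The evaporator receives (1−α)·1160 of feed at 0.828 water and removes 0.428 of that water:
0.428×0.828×(1−α)×1160 = 104.34
(1−α) = 104.34/411.09 = 0.2538;  α = 0.7462.

0.746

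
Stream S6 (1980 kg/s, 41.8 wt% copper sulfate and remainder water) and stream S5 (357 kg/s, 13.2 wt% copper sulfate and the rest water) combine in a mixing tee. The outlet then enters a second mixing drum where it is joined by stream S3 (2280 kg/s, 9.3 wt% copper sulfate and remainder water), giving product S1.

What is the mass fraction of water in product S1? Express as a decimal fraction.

Overall, product flow = 4617 kg/s.
water in = 1980×0.582 + 357×0.868 + 2280×0.907 = 3530.2 kg/s.
water fraction in S1 = 0.765.

0.765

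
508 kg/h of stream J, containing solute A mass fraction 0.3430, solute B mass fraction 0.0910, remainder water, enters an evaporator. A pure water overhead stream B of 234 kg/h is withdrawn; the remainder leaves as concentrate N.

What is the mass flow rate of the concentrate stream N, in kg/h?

Concentrate = 508 − 234 = 274 kg/h.

274 kg/h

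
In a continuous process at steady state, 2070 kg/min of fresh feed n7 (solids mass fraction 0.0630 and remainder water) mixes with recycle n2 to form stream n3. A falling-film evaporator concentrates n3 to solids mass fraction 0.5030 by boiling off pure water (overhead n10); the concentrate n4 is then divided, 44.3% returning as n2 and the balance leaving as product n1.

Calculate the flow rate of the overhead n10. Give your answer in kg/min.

Overall solids balance (none leaves overhead): solids in fresh feed = solids in product, i.e. 2070×0.063 = (1−0.443)·n4·0.503.
n4 = 130.41/(0.503×0.557) = 465.47 kg/min.
Recycle n2 = 0.443×465.47 = 206.2 kg/min.
Combined feed n3 = 2070 + 206.2 = 2276.2 kg/min.
Overhead n10 = n3 − n4 = 2276.2 − 465.47 = 1810.7 kg/min.

1811 kg/min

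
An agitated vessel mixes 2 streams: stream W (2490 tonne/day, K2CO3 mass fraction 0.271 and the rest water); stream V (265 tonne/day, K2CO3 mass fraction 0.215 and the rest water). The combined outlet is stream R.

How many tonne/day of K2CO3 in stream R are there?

K2CO3 out = K2CO3 in = 2490×0.271 + 265×0.215 = 731.77 tonne/day.

731.8 tonne/day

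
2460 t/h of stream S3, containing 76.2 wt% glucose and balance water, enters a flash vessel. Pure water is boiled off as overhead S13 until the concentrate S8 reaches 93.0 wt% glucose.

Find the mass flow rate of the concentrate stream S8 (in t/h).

2016 t/h

glucose is conserved: 2460×0.762 = 1874.5 t/h all reports to the concentrate.
Concentrate = 1874.5/(target fraction) = 2015.6 t/h.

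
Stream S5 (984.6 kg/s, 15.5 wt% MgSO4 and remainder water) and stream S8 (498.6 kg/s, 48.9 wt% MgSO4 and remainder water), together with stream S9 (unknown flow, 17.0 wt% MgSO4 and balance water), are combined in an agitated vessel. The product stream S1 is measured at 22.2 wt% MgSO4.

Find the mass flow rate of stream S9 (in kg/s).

1292 kg/s

Let S9 be the unknown flow. Total out = 1483.2 + S9.
MgSO4 balance: 396.43 + 0.170·S9 = 0.222·(1483.2 + S9)
(0.170 − 0.222)·S9 = 0.222×1483.2 − 396.43 = -67.158
S9 = -67.158 / -0.052 = 1291.5 kg/s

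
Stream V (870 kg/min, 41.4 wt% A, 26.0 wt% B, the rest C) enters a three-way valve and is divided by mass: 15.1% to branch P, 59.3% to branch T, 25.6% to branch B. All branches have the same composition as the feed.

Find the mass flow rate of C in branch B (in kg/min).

72.61 kg/min

Branch B total = 0.256×870 = 222.72 kg/min.
C in B = 0.326×222.72 = 72.607 kg/min.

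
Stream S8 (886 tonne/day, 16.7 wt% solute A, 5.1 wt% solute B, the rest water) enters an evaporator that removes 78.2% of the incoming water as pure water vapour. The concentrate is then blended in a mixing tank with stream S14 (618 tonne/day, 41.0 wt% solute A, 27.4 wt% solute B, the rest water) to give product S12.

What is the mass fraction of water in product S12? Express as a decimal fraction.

Vapour removed = 0.782×0.782×886 = 541.81 tonne/day; concentrate = 344.19 tonne/day.
water reaching the mixer = 151.04 (from concentrate) + 618×0.316 = 346.33 tonne/day.
Product flow = 344.19 + 618 = 962.19 tonne/day; water fraction = 0.360.

0.360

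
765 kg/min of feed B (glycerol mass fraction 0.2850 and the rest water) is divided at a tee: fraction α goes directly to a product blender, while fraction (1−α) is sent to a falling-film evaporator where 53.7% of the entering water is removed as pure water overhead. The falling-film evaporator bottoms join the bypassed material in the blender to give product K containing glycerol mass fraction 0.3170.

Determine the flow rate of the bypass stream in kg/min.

All 765×0.285 = 218.02 kg/min of glycerol reaches K, so K = 218.02/0.317 = 687.78 kg/min and vapour = 77.224 kg/min.
The evaporator receives (1−α)·765 of feed at 0.715 water and removes 0.537 of that water:
0.537×0.715×(1−α)×765 = 77.224
(1−α) = 77.224/293.73 = 0.2629;  α = 0.7371.
Bypass flow = 0.7371×765 = 563.87 kg/min.

563.9 kg/min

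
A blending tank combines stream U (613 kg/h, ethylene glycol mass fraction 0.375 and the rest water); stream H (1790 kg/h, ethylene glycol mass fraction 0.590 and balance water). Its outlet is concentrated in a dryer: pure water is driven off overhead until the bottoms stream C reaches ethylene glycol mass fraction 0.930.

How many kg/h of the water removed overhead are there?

ethylene glycol entering = 613×0.375 + 1790×0.590 = 1286 kg/h.
All ethylene glycol reports to C, so C = 1286/0.930 = 1382.8 kg/h.
Total feed = 2403 kg/h; overhead = 2403 − 1382.8 = 1020.2 kg/h.

1020 kg/h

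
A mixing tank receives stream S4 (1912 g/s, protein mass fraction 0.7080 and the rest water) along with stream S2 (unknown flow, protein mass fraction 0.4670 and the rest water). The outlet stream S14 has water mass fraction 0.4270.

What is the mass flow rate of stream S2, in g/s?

Let S2 be the unknown flow. Total out = 1912 + S2.
water balance: 558.3 + 0.533·S2 = 0.427·(1912 + S2)
(0.533 − 0.427)·S2 = 0.427×1912 − 558.3 = 258.12
S2 = 258.12 / 0.106 = 2435.1 g/s

2435 g/s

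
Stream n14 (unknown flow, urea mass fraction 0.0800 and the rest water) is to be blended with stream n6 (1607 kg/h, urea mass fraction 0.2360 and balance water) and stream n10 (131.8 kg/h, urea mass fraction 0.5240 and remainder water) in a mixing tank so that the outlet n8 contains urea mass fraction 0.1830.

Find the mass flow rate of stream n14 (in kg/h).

1263 kg/h

Let n14 be the unknown flow. Total out = 1738.8 + n14.
urea balance: 448.32 + 0.080·n14 = 0.183·(1738.8 + n14)
(0.080 − 0.183)·n14 = 0.183×1738.8 − 448.32 = -130.11
n14 = -130.11 / -0.103 = 1263.3 kg/h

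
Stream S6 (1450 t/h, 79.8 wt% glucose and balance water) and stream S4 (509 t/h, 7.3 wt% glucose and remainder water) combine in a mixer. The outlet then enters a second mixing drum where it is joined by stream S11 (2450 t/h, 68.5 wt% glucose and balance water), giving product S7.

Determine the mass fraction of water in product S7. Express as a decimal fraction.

0.348

Overall, product flow = 4409 t/h.
water in = 1450×0.202 + 509×0.927 + 2450×0.315 = 1536.5 t/h.
water fraction in S7 = 0.348.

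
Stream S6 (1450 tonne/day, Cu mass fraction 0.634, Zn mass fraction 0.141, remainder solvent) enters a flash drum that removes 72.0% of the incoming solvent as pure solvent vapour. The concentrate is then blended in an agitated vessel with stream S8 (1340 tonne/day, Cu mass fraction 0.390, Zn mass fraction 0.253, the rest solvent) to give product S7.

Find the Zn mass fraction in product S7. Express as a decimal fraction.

0.213

Vapour removed = 0.720×0.225×1450 = 234.9 tonne/day; concentrate = 1215.1 tonne/day.
Zn reaching the mixer = 204.45 (from concentrate) + 1340×0.253 = 543.47 tonne/day.
Product flow = 1215.1 + 1340 = 2555.1 tonne/day; Zn fraction = 0.213.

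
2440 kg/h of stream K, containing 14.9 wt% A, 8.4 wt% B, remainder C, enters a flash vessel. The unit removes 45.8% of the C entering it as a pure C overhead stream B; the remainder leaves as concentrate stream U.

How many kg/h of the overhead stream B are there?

857.1 kg/h

C entering = 2440×0.767 = 1871.5 kg/h; overhead removed = 0.458×1871.5 = 857.14 kg/h.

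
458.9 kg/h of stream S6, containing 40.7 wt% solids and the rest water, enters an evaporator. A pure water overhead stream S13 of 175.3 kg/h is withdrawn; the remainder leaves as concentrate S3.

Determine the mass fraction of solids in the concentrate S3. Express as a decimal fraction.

0.6586

solids is not removed: 458.9×0.407 = 186.77 kg/h of solids enters S3.
Concentrate = 458.9 − 175.3 = 283.6 kg/h.
Mass fraction = 186.77/283.6 = 0.6586.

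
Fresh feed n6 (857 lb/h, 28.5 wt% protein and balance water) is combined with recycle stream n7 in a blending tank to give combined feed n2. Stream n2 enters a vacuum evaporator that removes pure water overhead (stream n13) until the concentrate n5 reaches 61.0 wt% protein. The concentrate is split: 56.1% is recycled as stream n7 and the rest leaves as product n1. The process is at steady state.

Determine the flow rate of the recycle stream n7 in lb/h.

Overall protein balance (none leaves overhead): protein in fresh feed = protein in product, i.e. 857×0.285 = (1−0.561)·n5·0.610.
n5 = 244.24/(0.610×0.439) = 912.08 lb/h.
Recycle n7 = 0.561×912.08 = 511.67 lb/h.

511.7 lb/h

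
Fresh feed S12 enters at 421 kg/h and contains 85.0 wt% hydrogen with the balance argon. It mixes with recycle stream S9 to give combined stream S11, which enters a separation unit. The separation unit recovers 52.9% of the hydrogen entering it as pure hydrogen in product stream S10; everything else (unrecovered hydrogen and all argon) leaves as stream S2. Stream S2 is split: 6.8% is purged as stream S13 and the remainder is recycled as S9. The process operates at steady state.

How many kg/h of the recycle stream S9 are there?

1146 kg/h

argon enters only via S12 and leaves only via the purge: 421×0.150 = 0.068×(argon in S2), and the separation unit passes all argon, so argon in S11 = argon in S2 = 928.68 kg/h.
hydrogen in S11: m_A = 421×0.850 + (1−0.068)·(1−0.529)·m_A, so m_A = 357.85/0.5610 = 637.85 kg/h.
S2 = (1−0.529)×637.85 + 928.68 = 1229.1 kg/h.
Recycle S9 = (1−0.068)×1229.1 = 1145.5 kg/h.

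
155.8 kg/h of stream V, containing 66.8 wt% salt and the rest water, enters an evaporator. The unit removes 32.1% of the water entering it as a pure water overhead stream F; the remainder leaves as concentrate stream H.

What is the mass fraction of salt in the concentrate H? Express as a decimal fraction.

salt is not removed: 155.8×0.668 = 104.07 kg/h of salt enters H.
water entering = 155.8×0.332 = 51.726 kg/h; overhead removed = 0.321×51.726 = 16.604 kg/h.
Concentrate = 155.8 − 16.604 = 139.2 kg/h.
Mass fraction = 104.07/139.2 = 0.7477.

0.7477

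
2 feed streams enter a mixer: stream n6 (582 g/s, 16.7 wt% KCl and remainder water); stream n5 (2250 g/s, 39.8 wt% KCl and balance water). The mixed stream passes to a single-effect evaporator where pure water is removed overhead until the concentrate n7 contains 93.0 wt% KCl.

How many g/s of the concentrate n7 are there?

KCl entering = 582×0.167 + 2250×0.398 = 992.69 g/s.
All KCl reports to n7, so n7 = 992.69/0.930 = 1067.4 g/s.

1067 g/s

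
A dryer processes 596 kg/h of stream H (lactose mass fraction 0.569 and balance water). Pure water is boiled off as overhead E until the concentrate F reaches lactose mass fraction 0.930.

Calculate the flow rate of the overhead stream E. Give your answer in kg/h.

231.4 kg/h

lactose is conserved: 596×0.569 = 339.12 kg/h all reports to the concentrate.
Concentrate = 339.12/(target fraction) = 364.65 kg/h.
Overhead = 596 − 364.65 = 231.35 kg/h.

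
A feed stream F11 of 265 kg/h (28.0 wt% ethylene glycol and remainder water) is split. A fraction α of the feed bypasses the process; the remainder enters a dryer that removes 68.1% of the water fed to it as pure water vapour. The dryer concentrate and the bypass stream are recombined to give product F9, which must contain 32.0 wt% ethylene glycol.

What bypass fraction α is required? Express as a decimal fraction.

0.745

All 265×0.280 = 74.2 kg/h of ethylene glycol reaches F9, so F9 = 74.2/0.320 = 231.88 kg/h and vapour = 33.125 kg/h.
The evaporator receives (1−α)·265 of feed at 0.720 water and removes 0.681 of that water:
0.681×0.720×(1−α)×265 = 33.125
(1−α) = 33.125/129.93 = 0.2549;  α = 0.7451.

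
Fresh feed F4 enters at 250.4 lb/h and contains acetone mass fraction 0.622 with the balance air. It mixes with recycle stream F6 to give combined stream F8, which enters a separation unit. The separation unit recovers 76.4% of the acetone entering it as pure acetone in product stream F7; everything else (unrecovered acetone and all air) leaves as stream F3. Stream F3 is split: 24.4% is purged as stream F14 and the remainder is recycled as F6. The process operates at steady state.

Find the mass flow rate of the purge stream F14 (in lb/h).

105.6 lb/h

air enters only via F4 and leaves only via the purge: 250.4×0.378 = 0.244×(air in F3), and the separation unit passes all air, so air in F8 = air in F3 = 387.91 lb/h.
acetone in F8: m_A = 250.4×0.622 + (1−0.244)·(1−0.764)·m_A, so m_A = 155.75/0.8216 = 189.57 lb/h.
F3 = (1−0.764)×189.57 + 387.91 = 432.65 lb/h.
Purge F14 = 0.244×432.65 = 105.57 lb/h.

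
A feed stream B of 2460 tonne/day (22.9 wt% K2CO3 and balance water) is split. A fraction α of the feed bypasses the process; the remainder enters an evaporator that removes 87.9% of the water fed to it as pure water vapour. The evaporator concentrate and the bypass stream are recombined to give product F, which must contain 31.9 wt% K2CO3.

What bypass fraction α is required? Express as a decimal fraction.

0.584

All 2460×0.229 = 563.34 tonne/day of K2CO3 reaches F, so F = 563.34/0.319 = 1766 tonne/day and vapour = 694.04 tonne/day.
The evaporator receives (1−α)·2460 of feed at 0.771 water and removes 0.879 of that water:
0.879×0.771×(1−α)×2460 = 694.04
(1−α) = 694.04/1667.2 = 0.4163;  α = 0.5837.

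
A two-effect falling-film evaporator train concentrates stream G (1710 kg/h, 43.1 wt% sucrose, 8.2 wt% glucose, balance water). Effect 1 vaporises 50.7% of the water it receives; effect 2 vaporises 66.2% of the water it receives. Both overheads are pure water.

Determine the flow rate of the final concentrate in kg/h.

water in feed = 1710×0.487 = 832.77 kg/h.
After stage 1: water left = (1−0.507)×832.77 = 410.56; stream total = 1287.8 kg/h.
After stage 2: water left = (1−0.662)×410.56 = 138.77; final concentrate = 1016 kg/h.

1016 kg/h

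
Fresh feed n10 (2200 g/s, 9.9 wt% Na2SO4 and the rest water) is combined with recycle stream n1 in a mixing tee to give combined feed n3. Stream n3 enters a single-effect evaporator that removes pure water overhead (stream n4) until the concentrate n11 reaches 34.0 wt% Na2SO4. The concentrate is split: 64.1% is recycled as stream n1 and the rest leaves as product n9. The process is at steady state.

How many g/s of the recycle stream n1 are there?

Overall Na2SO4 balance (none leaves overhead): Na2SO4 in fresh feed = Na2SO4 in product, i.e. 2200×0.099 = (1−0.641)·n11·0.340.
n11 = 217.8/(0.340×0.359) = 1784.4 g/s.
Recycle n1 = 0.641×1784.4 = 1143.8 g/s.

1144 g/s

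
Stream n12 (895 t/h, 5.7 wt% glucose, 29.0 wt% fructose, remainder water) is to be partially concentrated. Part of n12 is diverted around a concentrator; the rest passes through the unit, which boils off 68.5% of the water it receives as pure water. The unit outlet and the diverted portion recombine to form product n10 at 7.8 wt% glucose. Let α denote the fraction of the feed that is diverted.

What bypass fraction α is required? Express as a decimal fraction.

0.398

All 895×0.057 = 51.015 t/h of glucose reaches n10, so n10 = 51.015/0.078 = 654.04 t/h and vapour = 240.96 t/h.
The evaporator receives (1−α)·895 of feed at 0.653 water and removes 0.685 of that water:
0.685×0.653×(1−α)×895 = 240.96
(1−α) = 240.96/400.34 = 0.6019;  α = 0.3981.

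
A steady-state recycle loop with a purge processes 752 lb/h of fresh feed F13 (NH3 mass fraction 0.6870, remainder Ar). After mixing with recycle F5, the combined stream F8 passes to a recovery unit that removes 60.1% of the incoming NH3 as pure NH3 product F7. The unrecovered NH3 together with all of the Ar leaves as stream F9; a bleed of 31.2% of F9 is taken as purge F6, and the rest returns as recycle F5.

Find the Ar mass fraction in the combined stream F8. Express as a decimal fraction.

Ar enters only via F13 and leaves only via the purge: 752×0.313 = 0.312×(Ar in F9), and the recovery unit passes all Ar, so Ar in F8 = Ar in F9 = 754.41 lb/h.
NH3 in F8: m_A = 752×0.687 + (1−0.312)·(1−0.601)·m_A, so m_A = 516.62/0.7255 = 712.11 lb/h.
F8 = 712.11 + 754.41 = 1466.5 lb/h.
Ar fraction in F8 = 754.41/1466.5 = 0.5144.

0.5144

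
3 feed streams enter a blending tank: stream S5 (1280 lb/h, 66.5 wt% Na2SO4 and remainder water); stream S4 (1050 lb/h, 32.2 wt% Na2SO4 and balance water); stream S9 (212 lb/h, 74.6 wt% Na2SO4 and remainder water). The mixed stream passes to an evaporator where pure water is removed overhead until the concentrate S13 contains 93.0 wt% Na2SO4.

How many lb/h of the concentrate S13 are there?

Na2SO4 entering = 1280×0.665 + 1050×0.322 + 212×0.746 = 1347.5 lb/h.
All Na2SO4 reports to S13, so S13 = 1347.5/0.930 = 1448.9 lb/h.

1449 lb/h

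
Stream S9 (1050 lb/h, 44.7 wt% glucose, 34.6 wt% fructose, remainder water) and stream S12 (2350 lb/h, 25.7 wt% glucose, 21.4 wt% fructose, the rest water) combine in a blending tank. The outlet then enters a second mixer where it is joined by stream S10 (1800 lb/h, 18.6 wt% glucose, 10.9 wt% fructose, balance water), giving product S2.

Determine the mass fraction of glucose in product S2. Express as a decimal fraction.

Overall, product flow = 5200 lb/h.
glucose in = 1050×0.447 + 2350×0.257 + 1800×0.186 = 1408.1 lb/h.
glucose fraction in S2 = 0.2708.

0.2708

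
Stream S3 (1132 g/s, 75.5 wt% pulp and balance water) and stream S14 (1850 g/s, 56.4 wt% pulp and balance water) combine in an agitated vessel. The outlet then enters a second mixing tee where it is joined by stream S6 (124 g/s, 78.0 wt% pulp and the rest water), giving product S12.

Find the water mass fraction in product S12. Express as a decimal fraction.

0.3578

Overall, product flow = 3106 g/s.
water in = 1132×0.245 + 1850×0.436 + 124×0.220 = 1111.2 g/s.
water fraction in S12 = 0.3578.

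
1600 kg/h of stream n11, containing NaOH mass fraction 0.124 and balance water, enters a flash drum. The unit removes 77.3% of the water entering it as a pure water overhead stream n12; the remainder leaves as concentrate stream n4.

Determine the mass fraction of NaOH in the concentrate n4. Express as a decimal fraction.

0.384

NaOH is not removed: 1600×0.124 = 198.4 kg/h of NaOH enters n4.
water entering = 1600×0.876 = 1401.6 kg/h; overhead removed = 0.773×1401.6 = 1083.4 kg/h.
Concentrate = 1600 − 1083.4 = 516.56 kg/h.
Mass fraction = 198.4/516.56 = 0.384.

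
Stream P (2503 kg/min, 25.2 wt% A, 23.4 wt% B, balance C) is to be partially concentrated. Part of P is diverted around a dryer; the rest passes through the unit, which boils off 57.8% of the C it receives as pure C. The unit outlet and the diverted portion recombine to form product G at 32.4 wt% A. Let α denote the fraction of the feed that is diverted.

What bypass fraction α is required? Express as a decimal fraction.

All 2503×0.252 = 630.76 kg/min of A reaches G, so G = 630.76/0.324 = 1946.8 kg/min and vapour = 556.22 kg/min.
The evaporator receives (1−α)·2503 of feed at 0.514 C and removes 0.578 of that C:
0.578×0.514×(1−α)×2503 = 556.22
(1−α) = 556.22/743.62 = 0.7480;  α = 0.2520.

0.252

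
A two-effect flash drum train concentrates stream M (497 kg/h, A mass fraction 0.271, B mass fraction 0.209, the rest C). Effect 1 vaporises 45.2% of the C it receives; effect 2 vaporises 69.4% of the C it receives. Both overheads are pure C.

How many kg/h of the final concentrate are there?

281.9 kg/h

C in feed = 497×0.520 = 258.44 kg/h.
After stage 1: C left = (1−0.452)×258.44 = 141.63; stream total = 380.19 kg/h.
After stage 2: C left = (1−0.694)×141.63 = 43.337; final concentrate = 281.9 kg/h.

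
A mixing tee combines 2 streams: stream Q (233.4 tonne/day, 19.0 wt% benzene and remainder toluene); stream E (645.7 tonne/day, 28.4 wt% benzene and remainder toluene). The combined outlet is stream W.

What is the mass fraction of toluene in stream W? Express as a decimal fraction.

Total flow out = 233.4 + 645.7 = 879.1 tonne/day.
toluene in = 233.4×0.810 + 645.7×0.716 = 651.38 tonne/day.
toluene mass fraction in W = 651.38/879.1 = 0.741.

0.741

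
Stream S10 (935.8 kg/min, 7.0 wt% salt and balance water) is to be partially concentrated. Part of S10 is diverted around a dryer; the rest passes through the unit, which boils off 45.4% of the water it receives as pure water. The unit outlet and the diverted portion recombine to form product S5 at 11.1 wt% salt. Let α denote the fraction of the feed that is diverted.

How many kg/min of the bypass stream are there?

117.1 kg/min

All 935.8×0.070 = 65.506 kg/min of salt reaches S5, so S5 = 65.506/0.111 = 590.14 kg/min and vapour = 345.66 kg/min.
The evaporator receives (1−α)·935.8 of feed at 0.930 water and removes 0.454 of that water:
0.454×0.930×(1−α)×935.8 = 345.66
(1−α) = 345.66/395.11 = 0.8748;  α = 0.1252.
Bypass flow = 0.1252×935.8 = 117.14 kg/min.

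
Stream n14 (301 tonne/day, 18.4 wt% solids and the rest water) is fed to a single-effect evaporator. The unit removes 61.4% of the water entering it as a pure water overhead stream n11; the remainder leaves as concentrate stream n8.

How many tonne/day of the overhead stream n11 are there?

water entering = 301×0.816 = 245.62 tonne/day; overhead removed = 0.614×245.62 = 150.81 tonne/day.

150.8 tonne/day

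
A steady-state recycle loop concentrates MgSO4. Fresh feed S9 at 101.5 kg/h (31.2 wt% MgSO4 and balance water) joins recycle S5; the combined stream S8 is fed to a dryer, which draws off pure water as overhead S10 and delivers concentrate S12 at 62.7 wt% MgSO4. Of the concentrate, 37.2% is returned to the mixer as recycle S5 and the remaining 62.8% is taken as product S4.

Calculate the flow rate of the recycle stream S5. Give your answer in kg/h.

29.92 kg/h

Overall MgSO4 balance (none leaves overhead): MgSO4 in fresh feed = MgSO4 in product, i.e. 101.5×0.312 = (1−0.372)·S12·0.627.
S12 = 31.668/(0.627×0.628) = 80.425 kg/h.
Recycle S5 = 0.372×80.425 = 29.918 kg/h.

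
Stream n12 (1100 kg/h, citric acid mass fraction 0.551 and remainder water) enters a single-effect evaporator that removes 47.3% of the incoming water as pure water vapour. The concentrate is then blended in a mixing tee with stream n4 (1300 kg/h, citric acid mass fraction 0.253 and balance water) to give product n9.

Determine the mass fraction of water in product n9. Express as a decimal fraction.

0.568

Vapour removed = 0.473×0.449×1100 = 233.61 kg/h; concentrate = 866.39 kg/h.
water reaching the mixer = 260.29 (from concentrate) + 1300×0.747 = 1231.4 kg/h.
Product flow = 866.39 + 1300 = 2166.4 kg/h; water fraction = 0.568.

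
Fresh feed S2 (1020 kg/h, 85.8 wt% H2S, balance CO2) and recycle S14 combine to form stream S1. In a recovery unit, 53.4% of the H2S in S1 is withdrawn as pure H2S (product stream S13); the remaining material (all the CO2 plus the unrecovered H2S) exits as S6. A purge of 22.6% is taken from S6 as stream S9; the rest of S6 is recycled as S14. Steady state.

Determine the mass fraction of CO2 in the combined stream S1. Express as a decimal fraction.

CO2 enters only via S2 and leaves only via the purge: 1020×0.142 = 0.226×(CO2 in S6), and the recovery unit passes all CO2, so CO2 in S1 = CO2 in S6 = 640.88 kg/h.
H2S in S1: m_A = 1020×0.858 + (1−0.226)·(1−0.534)·m_A, so m_A = 875.16/0.6393 = 1368.9 kg/h.
S1 = 1368.9 + 640.88 = 2009.8 kg/h.
CO2 fraction in S1 = 640.88/2009.8 = 0.3189.

0.3189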